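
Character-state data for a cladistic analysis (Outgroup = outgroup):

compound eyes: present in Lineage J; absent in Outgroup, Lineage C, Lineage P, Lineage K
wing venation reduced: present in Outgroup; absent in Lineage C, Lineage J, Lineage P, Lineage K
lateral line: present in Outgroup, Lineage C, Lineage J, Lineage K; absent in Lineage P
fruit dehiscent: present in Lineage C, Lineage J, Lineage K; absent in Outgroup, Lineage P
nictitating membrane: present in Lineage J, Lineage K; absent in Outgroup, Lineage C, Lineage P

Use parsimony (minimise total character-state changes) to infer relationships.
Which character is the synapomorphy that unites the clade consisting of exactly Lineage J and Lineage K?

nictitating membrane

Character polarity is set by the outgroup: the derived state is whichever differs from the outgroup's state, so for wing venation reduced, lateral line the derived state is 'absent', and for the remaining characters it is 'present'.
compound eyes (derived state 'present') is unique to Lineage J (autapomorphy; uninformative for grouping).
wing venation reduced (derived state 'absent') is shared by all ingroup taxa — unites the whole ingroup.
lateral line (derived state 'absent') is unique to Lineage P (autapomorphy; uninformative for grouping).
Only Lineage C, Lineage J, and Lineage K show the derived state 'present' for fruit dehiscent, supporting them as a clade.
nictitating membrane: derived state 'present' in Lineage J and Lineage K only — synapomorphy for {Lineage J, Lineage K}.
Most parsimonious ingroup topology: ((Lineage C,(Lineage J,Lineage K)),Lineage P).
The clade {Lineage J, Lineage K} is supported by nictitating membrane: its derived state 'present' occurs in exactly those taxa and in no other taxon (including the outgroup).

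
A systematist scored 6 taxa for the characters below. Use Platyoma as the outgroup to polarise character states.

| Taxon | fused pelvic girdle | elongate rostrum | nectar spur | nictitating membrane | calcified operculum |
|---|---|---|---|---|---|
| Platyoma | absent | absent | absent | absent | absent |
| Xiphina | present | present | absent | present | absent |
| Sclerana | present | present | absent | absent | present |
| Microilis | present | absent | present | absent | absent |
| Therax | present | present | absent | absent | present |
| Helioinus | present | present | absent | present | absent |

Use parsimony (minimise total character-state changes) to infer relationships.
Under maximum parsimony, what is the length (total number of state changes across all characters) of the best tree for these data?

5

The outgroup has state 'absent' for every character, so 'present' is the derived state throughout.
fused pelvic girdle (derived state 'present') is shared by all ingroup taxa — unites the whole ingroup.
elongate rostrum: derived state 'present' in Helioinus, Sclerana, Therax, and Xiphina only — synapomorphy for {Helioinus, Sclerana, Therax, Xiphina}.
nectar spur (derived state 'present') is unique to Microilis (autapomorphy; uninformative for grouping).
nictitating membrane (derived state 'present') is shared by Helioinus and Xiphina — a synapomorphy uniting that clade.
calcified operculum: derived state 'present' in Sclerana and Therax only — synapomorphy for {Sclerana, Therax}.
Most parsimonious ingroup topology: (((Xiphina,Helioinus),(Sclerana,Therax)),Microilis).
Changes per character on this tree: fused pelvic girdle: 1; elongate rostrum: 1; nectar spur: 1; nictitating membrane: 1; calcified operculum: 1.
Total = 5.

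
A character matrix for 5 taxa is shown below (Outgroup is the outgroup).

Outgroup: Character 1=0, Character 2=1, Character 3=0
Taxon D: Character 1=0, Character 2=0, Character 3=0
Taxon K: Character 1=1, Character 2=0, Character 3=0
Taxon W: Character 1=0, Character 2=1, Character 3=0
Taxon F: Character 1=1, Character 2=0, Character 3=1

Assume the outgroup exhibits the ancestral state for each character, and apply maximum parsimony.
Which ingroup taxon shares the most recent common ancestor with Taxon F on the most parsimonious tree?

Taxon K

Character polarity is set by the outgroup: the derived state is whichever differs from the outgroup's state, so for Character 2 the derived state is '0', and for the remaining characters it is '1'.
Character 1: derived state '1' in Taxon F and Taxon K only — synapomorphy for {Taxon F, Taxon K}.
Only Taxon D, Taxon F, and Taxon K show the derived state '0' for Character 2, supporting them as a clade.
Character 3 (derived state '1') is unique to Taxon F (autapomorphy; uninformative for grouping).
Most parsimonious ingroup topology: ((Taxon D,(Taxon K,Taxon F)),Taxon W).
Taxon F and Taxon K form a cherry on this tree, so they are sister taxa.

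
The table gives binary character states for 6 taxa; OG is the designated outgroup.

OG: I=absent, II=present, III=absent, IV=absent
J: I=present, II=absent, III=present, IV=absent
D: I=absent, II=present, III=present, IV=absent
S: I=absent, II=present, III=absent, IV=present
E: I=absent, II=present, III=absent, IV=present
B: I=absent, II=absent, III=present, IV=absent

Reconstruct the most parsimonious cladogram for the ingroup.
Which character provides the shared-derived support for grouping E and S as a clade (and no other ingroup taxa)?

IV

Character polarity is set by the outgroup: the derived state is whichever differs from the outgroup's state, so for II the derived state is 'absent', and for the remaining characters it is 'present'.
I (derived state 'present') is unique to J (autapomorphy; uninformative for grouping).
Only B and J show the derived state 'absent' for II, supporting them as a clade.
Only B, D, and J show the derived state 'present' for III, supporting them as a clade.
IV (derived state 'present') is shared by E and S — a synapomorphy uniting that clade.
Most parsimonious ingroup topology: (((J,B),D),(S,E)).
The clade {E, S} is supported by IV: its derived state 'present' occurs in exactly those taxa and in no other taxon (including the outgroup).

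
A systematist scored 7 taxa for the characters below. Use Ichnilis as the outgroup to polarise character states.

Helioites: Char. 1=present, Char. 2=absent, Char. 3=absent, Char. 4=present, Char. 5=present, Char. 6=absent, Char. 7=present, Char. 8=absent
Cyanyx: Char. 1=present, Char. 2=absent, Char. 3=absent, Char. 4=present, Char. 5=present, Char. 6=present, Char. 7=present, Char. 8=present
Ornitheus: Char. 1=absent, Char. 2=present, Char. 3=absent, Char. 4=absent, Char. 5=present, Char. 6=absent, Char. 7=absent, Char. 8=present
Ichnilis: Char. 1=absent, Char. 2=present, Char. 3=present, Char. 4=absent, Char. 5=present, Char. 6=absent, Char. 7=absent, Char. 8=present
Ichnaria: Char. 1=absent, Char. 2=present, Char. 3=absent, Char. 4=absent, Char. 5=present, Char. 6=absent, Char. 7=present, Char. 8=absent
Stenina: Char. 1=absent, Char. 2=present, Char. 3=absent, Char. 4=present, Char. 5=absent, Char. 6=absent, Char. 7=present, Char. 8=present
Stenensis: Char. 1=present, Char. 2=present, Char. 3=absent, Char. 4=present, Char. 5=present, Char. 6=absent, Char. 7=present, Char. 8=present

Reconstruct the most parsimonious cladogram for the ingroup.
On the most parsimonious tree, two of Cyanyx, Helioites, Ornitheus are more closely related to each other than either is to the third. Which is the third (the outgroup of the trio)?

Character polarity is set by the outgroup: the derived state is whichever differs from the outgroup's state, so for Char. 2, Char. 3, Char. 5, Char. 8 the derived state is 'absent', and for the remaining characters it is 'present'.
Only Cyanyx, Helioites, and Stenensis show the derived state 'present' for Char. 1, supporting them as a clade.
Only Cyanyx and Helioites show the derived state 'absent' for Char. 2, supporting them as a clade.
All ingroup taxa share the derived state 'absent' for Char. 3; it defines the ingroup but does not resolve relationships within it.
Only Cyanyx, Helioites, Stenensis, and Stenina show the derived state 'present' for Char. 4, supporting them as a clade.
Char. 5 (derived state 'absent') is unique to Stenina (autapomorphy; uninformative for grouping).
Char. 6: derived state 'present' in Cyanyx only — an autapomorphy, so it tells us nothing about relationships among taxa.
Char. 7 (derived state 'present') is shared by Cyanyx, Helioites, Ichnaria, Stenensis, and Stenina — a synapomorphy uniting that clade.
Char. 8 groups Helioites and Ichnaria, which is incompatible with the clades supported by the remaining characters; treating it as convergent (homoplasy) costs fewer steps than any alternative tree.
Most parsimonious ingroup topology: (((((Cyanyx,Helioites),Stenensis),Stenina),Ichnaria),Ornitheus).
Helioites and Cyanyx share a more recent common ancestor with each other than either does with Ornitheus, so Ornitheus is the least closely related of the three.

Ornitheus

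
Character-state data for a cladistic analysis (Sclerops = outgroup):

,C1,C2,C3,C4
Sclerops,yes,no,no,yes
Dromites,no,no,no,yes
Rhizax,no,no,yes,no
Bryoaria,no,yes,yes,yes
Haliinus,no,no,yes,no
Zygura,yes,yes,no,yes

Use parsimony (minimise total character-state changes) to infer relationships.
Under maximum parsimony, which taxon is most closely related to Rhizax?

Haliinus

Character polarity is set by the outgroup: the derived state is whichever differs from the outgroup's state, so for C1, C4 the derived state is 'no', and for the remaining characters it is 'yes'.
Only Bryoaria, Dromites, Haliinus, and Rhizax show the derived state 'no' for C1, supporting them as a clade.
C2 groups Bryoaria and Zygura, which is incompatible with the clades supported by the remaining characters; treating it as convergent (homoplasy) costs fewer steps than any alternative tree.
C3 (derived state 'yes') is shared by Bryoaria, Haliinus, and Rhizax — a synapomorphy uniting that clade.
Only Haliinus and Rhizax show the derived state 'no' for C4, supporting them as a clade.
Most parsimonious ingroup topology: ((Dromites,((Rhizax,Haliinus),Bryoaria)),Zygura).
Rhizax and Haliinus form a cherry on this tree, so they are sister taxa.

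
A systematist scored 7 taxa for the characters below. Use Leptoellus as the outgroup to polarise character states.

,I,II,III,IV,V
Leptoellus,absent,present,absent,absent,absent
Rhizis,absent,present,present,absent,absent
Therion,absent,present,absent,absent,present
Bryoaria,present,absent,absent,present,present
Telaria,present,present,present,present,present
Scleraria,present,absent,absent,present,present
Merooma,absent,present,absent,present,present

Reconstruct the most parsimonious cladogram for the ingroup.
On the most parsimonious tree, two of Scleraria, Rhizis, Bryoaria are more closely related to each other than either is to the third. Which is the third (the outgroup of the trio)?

Rhizis

Character polarity is set by the outgroup: the derived state is whichever differs from the outgroup's state, so for II the derived state is 'absent', and for the remaining characters it is 'present'.
Only Bryoaria, Scleraria, and Telaria show the derived state 'present' for I, supporting them as a clade.
Only Bryoaria and Scleraria show the derived state 'absent' for II, supporting them as a clade.
III (state 'present') occurs in Rhizis and Telaria but conflicts with the nesting implied by the other characters — most parsimoniously interpreted as homoplasy.
IV (derived state 'present') is shared by Bryoaria, Merooma, Scleraria, and Telaria — a synapomorphy uniting that clade.
V (derived state 'present') is shared by Bryoaria, Merooma, Scleraria, Telaria, and Therion — a synapomorphy uniting that clade.
Most parsimonious ingroup topology: (Rhizis,(Therion,(((Bryoaria,Scleraria),Telaria),Merooma))).
Bryoaria and Scleraria share a more recent common ancestor with each other than either does with Rhizis, so Rhizis is the least closely related of the three.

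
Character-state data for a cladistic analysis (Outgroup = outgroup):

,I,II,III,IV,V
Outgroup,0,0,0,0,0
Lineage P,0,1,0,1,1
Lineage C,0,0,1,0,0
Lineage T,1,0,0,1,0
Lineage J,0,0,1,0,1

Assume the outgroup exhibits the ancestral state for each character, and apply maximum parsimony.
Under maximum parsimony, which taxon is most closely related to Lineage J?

Lineage C

The outgroup has state '0' for every character, so '1' is the derived state throughout.
I: derived state '1' in Lineage T only — an autapomorphy, so it tells us nothing about relationships among taxa.
II (derived state '1') is unique to Lineage P (autapomorphy; uninformative for grouping).
III (derived state '1') is shared by Lineage C and Lineage J — a synapomorphy uniting that clade.
IV (derived state '1') is shared by Lineage P and Lineage T — a synapomorphy uniting that clade.
V (state '1') occurs in Lineage J and Lineage P but conflicts with the nesting implied by the other characters — most parsimoniously interpreted as homoplasy.
Most parsimonious ingroup topology: ((Lineage P,Lineage T),(Lineage C,Lineage J)).
Lineage J and Lineage C form a cherry on this tree, so they are sister taxa.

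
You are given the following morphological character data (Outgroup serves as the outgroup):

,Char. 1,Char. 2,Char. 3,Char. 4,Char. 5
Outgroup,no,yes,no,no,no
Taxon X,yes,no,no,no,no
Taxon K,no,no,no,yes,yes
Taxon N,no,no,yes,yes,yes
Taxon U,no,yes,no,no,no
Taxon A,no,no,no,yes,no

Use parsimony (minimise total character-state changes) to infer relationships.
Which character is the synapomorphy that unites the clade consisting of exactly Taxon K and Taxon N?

Char. 5

Character polarity is set by the outgroup: the derived state is whichever differs from the outgroup's state, so for Char. 2 the derived state is 'no', and for the remaining characters it is 'yes'.
Char. 1: derived state 'yes' in Taxon X only — an autapomorphy, so it tells us nothing about relationships among taxa.
Only Taxon A, Taxon K, Taxon N, and Taxon X show the derived state 'no' for Char. 2, supporting them as a clade.
Char. 3: derived state 'yes' in Taxon N only — an autapomorphy, so it tells us nothing about relationships among taxa.
Only Taxon A, Taxon K, and Taxon N show the derived state 'yes' for Char. 4, supporting them as a clade.
Char. 5: derived state 'yes' in Taxon K and Taxon N only — synapomorphy for {Taxon K, Taxon N}.
Most parsimonious ingroup topology: ((Taxon X,((Taxon K,Taxon N),Taxon A)),Taxon U).
The clade {Taxon K, Taxon N} is supported by Char. 5: its derived state 'yes' occurs in exactly those taxa and in no other taxon (including the outgroup).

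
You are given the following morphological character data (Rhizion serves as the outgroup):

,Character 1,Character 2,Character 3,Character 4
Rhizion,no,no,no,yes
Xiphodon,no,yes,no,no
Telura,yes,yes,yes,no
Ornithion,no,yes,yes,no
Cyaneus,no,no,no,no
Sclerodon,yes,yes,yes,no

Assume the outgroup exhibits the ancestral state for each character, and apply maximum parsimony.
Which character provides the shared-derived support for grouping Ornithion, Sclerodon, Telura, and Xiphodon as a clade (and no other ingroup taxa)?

Character polarity is set by the outgroup: the derived state is whichever differs from the outgroup's state, so for Character 4 the derived state is 'no', and for the remaining characters it is 'yes'.
Only Sclerodon and Telura show the derived state 'yes' for Character 1, supporting them as a clade.
Only Ornithion, Sclerodon, Telura, and Xiphodon show the derived state 'yes' for Character 2, supporting them as a clade.
Character 3 (derived state 'yes') is shared by Ornithion, Sclerodon, and Telura — a synapomorphy uniting that clade.
Character 4 (derived state 'no') is shared by all ingroup taxa — unites the whole ingroup.
Most parsimonious ingroup topology: ((Xiphodon,((Telura,Sclerodon),Ornithion)),Cyaneus).
The clade {Ornithion, Sclerodon, Telura, Xiphodon} is supported by Character 2: its derived state 'yes' occurs in exactly those taxa and in no other taxon (including the outgroup).

Character 2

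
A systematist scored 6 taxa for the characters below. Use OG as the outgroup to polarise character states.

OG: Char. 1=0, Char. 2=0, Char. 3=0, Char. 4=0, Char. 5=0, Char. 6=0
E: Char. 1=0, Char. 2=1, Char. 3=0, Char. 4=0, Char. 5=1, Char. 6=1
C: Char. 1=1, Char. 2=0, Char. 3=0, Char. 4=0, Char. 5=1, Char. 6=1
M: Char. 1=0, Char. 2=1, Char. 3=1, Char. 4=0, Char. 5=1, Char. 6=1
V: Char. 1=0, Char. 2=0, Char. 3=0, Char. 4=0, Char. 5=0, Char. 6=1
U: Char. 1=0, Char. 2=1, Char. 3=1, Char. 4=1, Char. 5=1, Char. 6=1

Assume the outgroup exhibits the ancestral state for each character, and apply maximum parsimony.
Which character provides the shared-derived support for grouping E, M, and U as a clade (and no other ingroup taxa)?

The outgroup has state '0' for every character, so '1' is the derived state throughout.
Char. 1 (derived state '1') is unique to C (autapomorphy; uninformative for grouping).
Only E, M, and U show the derived state '1' for Char. 2, supporting them as a clade.
Char. 3: derived state '1' in M and U only — synapomorphy for {M, U}.
Char. 4 (derived state '1') is unique to U (autapomorphy; uninformative for grouping).
Char. 5 (derived state '1') is shared by C, E, M, and U — a synapomorphy uniting that clade.
Char. 6 (derived state '1') is shared by all ingroup taxa — unites the whole ingroup.
Most parsimonious ingroup topology: (((E,(M,U)),C),V).
The clade {E, M, U} is supported by Char. 2: its derived state '1' occurs in exactly those taxa and in no other taxon (including the outgroup).

Char. 2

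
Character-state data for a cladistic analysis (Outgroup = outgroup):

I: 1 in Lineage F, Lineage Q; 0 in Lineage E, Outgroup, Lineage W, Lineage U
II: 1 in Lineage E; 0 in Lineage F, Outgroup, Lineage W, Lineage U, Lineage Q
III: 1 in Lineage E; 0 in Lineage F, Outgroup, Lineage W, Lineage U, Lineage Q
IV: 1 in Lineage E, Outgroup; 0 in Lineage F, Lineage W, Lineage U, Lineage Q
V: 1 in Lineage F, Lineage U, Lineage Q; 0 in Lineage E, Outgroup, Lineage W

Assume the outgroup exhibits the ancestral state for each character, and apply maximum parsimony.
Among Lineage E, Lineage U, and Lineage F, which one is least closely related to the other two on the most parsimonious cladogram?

Lineage E

Character polarity is set by the outgroup: the derived state is whichever differs from the outgroup's state, so for IV the derived state is '0', and for the remaining characters it is '1'.
I: derived state '1' in Lineage F and Lineage Q only — synapomorphy for {Lineage F, Lineage Q}.
II: derived state '1' in Lineage E only — an autapomorphy, so it tells us nothing about relationships among taxa.
III: derived state '1' in Lineage E only — an autapomorphy, so it tells us nothing about relationships among taxa.
Only Lineage F, Lineage Q, Lineage U, and Lineage W show the derived state '0' for IV, supporting them as a clade.
Only Lineage F, Lineage Q, and Lineage U show the derived state '1' for V, supporting them as a clade.
Most parsimonious ingroup topology: ((((Lineage Q,Lineage F),Lineage U),Lineage W),Lineage E).
Lineage F and Lineage U share a more recent common ancestor with each other than either does with Lineage E, so Lineage E is the least closely related of the three.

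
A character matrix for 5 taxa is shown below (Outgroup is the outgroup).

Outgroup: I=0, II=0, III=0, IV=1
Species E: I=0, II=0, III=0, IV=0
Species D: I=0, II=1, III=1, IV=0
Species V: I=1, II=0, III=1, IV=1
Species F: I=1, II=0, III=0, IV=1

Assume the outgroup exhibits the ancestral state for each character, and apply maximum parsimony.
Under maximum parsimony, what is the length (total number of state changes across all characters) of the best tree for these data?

Character polarity is set by the outgroup: the derived state is whichever differs from the outgroup's state, so for IV the derived state is '0', and for the remaining characters it is '1'.
I: derived state '1' in Species F and Species V only — synapomorphy for {Species F, Species V}.
II: derived state '1' in Species D only — an autapomorphy, so it tells us nothing about relationships among taxa.
III groups Species D and Species V, which is incompatible with the clades supported by the remaining characters; treating it as convergent (homoplasy) costs fewer steps than any alternative tree.
IV: derived state '0' in Species D and Species E only — synapomorphy for {Species D, Species E}.
Most parsimonious ingroup topology: ((Species E,Species D),(Species V,Species F)).
Changes per character on this tree: I: 1; II: 1; III: 2; IV: 1.
Total = 5.

5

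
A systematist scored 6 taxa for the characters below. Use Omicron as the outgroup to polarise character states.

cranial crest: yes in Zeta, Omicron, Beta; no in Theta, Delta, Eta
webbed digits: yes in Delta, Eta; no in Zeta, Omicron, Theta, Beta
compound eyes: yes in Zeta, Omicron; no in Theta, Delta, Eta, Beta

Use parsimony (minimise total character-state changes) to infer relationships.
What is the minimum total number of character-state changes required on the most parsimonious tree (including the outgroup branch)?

Character polarity is set by the outgroup: the derived state is whichever differs from the outgroup's state, so for cranial crest, compound eyes the derived state is 'no', and for the remaining characters it is 'yes'.
Only Delta, Eta, and Theta show the derived state 'no' for cranial crest, supporting them as a clade.
Only Delta and Eta show the derived state 'yes' for webbed digits, supporting them as a clade.
compound eyes: derived state 'no' in Beta, Delta, Eta, and Theta only — synapomorphy for {Beta, Delta, Eta, Theta}.
Most parsimonious ingroup topology: ((((Delta,Eta),Theta),Beta),Zeta).
Changes per character on this tree: cranial crest: 1; webbed digits: 1; compound eyes: 1.
Total = 3.

3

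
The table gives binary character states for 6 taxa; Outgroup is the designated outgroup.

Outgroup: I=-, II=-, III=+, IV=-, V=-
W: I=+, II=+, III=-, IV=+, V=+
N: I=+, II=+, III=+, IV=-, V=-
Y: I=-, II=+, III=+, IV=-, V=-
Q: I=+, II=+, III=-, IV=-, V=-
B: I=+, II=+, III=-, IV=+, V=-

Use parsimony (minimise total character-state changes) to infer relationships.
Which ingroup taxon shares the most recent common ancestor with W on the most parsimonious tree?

Character polarity is set by the outgroup: the derived state is whichever differs from the outgroup's state, so for III the derived state is '-', and for the remaining characters it is '+'.
I: derived state '+' in B, N, Q, and W only — synapomorphy for {B, N, Q, W}.
II (derived state '+') is shared by all ingroup taxa — unites the whole ingroup.
III (derived state '-') is shared by B, Q, and W — a synapomorphy uniting that clade.
Only B and W show the derived state '+' for IV, supporting them as a clade.
V: derived state '+' in W only — an autapomorphy, so it tells us nothing about relationships among taxa.
Most parsimonious ingroup topology: ((((W,B),Q),N),Y).
W and B form a cherry on this tree, so they are sister taxa.

B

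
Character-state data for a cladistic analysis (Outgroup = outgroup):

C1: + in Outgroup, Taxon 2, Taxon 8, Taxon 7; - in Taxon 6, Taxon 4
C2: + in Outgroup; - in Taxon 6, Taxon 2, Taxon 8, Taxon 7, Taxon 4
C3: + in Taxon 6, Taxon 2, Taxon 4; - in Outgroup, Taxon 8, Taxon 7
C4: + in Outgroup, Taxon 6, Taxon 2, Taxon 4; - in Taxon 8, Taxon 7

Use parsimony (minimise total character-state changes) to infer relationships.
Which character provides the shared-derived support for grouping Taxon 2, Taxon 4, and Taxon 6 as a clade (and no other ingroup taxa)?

C3

Character polarity is set by the outgroup: the derived state is whichever differs from the outgroup's state, so for C1, C2, C4 the derived state is '-', and for the remaining characters it is '+'.
C1 (derived state '-') is shared by Taxon 4 and Taxon 6 — a synapomorphy uniting that clade.
All ingroup taxa share the derived state '-' for C2; it defines the ingroup but does not resolve relationships within it.
Only Taxon 2, Taxon 4, and Taxon 6 show the derived state '+' for C3, supporting them as a clade.
C4 (derived state '-') is shared by Taxon 7 and Taxon 8 — a synapomorphy uniting that clade.
Most parsimonious ingroup topology: (((Taxon 6,Taxon 4),Taxon 2),(Taxon 8,Taxon 7)).
The clade {Taxon 2, Taxon 4, Taxon 6} is supported by C3: its derived state '+' occurs in exactly those taxa and in no other taxon (including the outgroup).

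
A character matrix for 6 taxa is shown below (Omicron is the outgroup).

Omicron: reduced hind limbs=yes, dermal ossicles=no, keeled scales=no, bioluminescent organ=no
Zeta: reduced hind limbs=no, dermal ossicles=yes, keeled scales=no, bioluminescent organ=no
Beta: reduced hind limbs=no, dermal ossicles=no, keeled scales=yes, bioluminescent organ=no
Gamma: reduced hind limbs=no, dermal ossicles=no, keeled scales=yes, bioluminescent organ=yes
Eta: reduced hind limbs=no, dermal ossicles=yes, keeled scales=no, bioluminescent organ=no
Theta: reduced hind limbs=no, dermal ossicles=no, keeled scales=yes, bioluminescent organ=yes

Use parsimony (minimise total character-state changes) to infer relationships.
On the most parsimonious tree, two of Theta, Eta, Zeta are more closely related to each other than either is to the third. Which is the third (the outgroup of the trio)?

Character polarity is set by the outgroup: the derived state is whichever differs from the outgroup's state, so for reduced hind limbs the derived state is 'no', and for the remaining characters it is 'yes'.
All ingroup taxa share the derived state 'no' for reduced hind limbs; it defines the ingroup but does not resolve relationships within it.
Only Eta and Zeta show the derived state 'yes' for dermal ossicles, supporting them as a clade.
Only Beta, Gamma, and Theta show the derived state 'yes' for keeled scales, supporting them as a clade.
Only Gamma and Theta show the derived state 'yes' for bioluminescent organ, supporting them as a clade.
Most parsimonious ingroup topology: ((Zeta,Eta),(Beta,(Gamma,Theta))).
Eta and Zeta share a more recent common ancestor with each other than either does with Theta, so Theta is the least closely related of the three.

Theta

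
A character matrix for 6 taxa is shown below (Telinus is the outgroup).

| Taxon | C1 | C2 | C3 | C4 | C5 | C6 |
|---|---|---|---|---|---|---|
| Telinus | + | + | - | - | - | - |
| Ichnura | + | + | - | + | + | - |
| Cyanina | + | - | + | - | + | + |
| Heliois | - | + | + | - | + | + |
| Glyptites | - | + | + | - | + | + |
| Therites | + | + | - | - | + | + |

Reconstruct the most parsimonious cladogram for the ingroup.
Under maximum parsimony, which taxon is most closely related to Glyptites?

Heliois

Character polarity is set by the outgroup: the derived state is whichever differs from the outgroup's state, so for C1, C2 the derived state is '-', and for the remaining characters it is '+'.
C1 (derived state '-') is shared by Glyptites and Heliois — a synapomorphy uniting that clade.
C2: derived state '-' in Cyanina only — an autapomorphy, so it tells us nothing about relationships among taxa.
C3: derived state '+' in Cyanina, Glyptites, and Heliois only — synapomorphy for {Cyanina, Glyptites, Heliois}.
C4: derived state '+' in Ichnura only — an autapomorphy, so it tells us nothing about relationships among taxa.
All ingroup taxa share the derived state '+' for C5; it defines the ingroup but does not resolve relationships within it.
C6: derived state '+' in Cyanina, Glyptites, Heliois, and Therites only — synapomorphy for {Cyanina, Glyptites, Heliois, Therites}.
Most parsimonious ingroup topology: (Ichnura,((Cyanina,(Heliois,Glyptites)),Therites)).
Glyptites and Heliois form a cherry on this tree, so they are sister taxa.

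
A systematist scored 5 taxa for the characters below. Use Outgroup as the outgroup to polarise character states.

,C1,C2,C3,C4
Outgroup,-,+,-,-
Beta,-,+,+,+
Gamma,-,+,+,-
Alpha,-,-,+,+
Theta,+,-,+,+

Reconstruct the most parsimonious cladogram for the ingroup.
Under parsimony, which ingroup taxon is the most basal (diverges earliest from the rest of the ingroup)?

Character polarity is set by the outgroup: the derived state is whichever differs from the outgroup's state, so for C2 the derived state is '-', and for the remaining characters it is '+'.
C1 (derived state '+') is unique to Theta (autapomorphy; uninformative for grouping).
Only Alpha and Theta show the derived state '-' for C2, supporting them as a clade.
All ingroup taxa share the derived state '+' for C3; it defines the ingroup but does not resolve relationships within it.
Only Alpha, Beta, and Theta show the derived state '+' for C4, supporting them as a clade.
Most parsimonious ingroup topology: ((Beta,(Alpha,Theta)),Gamma).
Gamma is sister to the clade containing all other ingroup taxa, so it is the earliest-diverging (most basal) ingroup lineage.

Gamma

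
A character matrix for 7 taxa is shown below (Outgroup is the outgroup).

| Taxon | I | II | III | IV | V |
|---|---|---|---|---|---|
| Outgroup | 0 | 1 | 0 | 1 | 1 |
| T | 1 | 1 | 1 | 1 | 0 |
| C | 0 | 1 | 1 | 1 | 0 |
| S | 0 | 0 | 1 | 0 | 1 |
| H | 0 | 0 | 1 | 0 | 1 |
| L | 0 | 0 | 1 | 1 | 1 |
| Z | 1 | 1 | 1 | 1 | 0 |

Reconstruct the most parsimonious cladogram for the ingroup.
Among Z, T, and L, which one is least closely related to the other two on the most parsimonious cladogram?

L

Character polarity is set by the outgroup: the derived state is whichever differs from the outgroup's state, so for II, IV, V the derived state is '0', and for the remaining characters it is '1'.
I: derived state '1' in T and Z only — synapomorphy for {T, Z}.
II: derived state '0' in H, L, and S only — synapomorphy for {H, L, S}.
All ingroup taxa share the derived state '1' for III; it defines the ingroup but does not resolve relationships within it.
Only H and S show the derived state '0' for IV, supporting them as a clade.
V (derived state '0') is shared by C, T, and Z — a synapomorphy uniting that clade.
Most parsimonious ingroup topology: (((T,Z),C),((S,H),L)).
T and Z share a more recent common ancestor with each other than either does with L, so L is the least closely related of the three.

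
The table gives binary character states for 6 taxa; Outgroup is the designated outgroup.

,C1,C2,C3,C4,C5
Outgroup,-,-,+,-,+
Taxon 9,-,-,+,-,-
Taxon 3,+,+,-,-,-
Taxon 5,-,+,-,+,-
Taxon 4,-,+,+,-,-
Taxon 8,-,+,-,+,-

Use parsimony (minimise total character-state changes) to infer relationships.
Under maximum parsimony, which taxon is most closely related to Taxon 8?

Taxon 5

Character polarity is set by the outgroup: the derived state is whichever differs from the outgroup's state, so for C3, C5 the derived state is '-', and for the remaining characters it is '+'.
C1: derived state '+' in Taxon 3 only — an autapomorphy, so it tells us nothing about relationships among taxa.
C2: derived state '+' in Taxon 3, Taxon 4, Taxon 5, and Taxon 8 only — synapomorphy for {Taxon 3, Taxon 4, Taxon 5, Taxon 8}.
C3: derived state '-' in Taxon 3, Taxon 5, and Taxon 8 only — synapomorphy for {Taxon 3, Taxon 5, Taxon 8}.
C4: derived state '+' in Taxon 5 and Taxon 8 only — synapomorphy for {Taxon 5, Taxon 8}.
All ingroup taxa share the derived state '-' for C5; it defines the ingroup but does not resolve relationships within it.
Most parsimonious ingroup topology: (Taxon 9,((Taxon 3,(Taxon 5,Taxon 8)),Taxon 4)).
Taxon 8 and Taxon 5 form a cherry on this tree, so they are sister taxa.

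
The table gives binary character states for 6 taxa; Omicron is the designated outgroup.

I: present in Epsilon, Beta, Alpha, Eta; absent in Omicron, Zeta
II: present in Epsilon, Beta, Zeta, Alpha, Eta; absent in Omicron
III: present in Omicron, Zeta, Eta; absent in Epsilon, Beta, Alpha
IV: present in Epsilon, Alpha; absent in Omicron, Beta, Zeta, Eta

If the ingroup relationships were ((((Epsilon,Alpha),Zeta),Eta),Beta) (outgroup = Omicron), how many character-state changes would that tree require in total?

Map each character onto ((((Epsilon,Alpha),Zeta),Eta),Beta) (rooted by Omicron) and count the minimum state changes it requires (Fitch parsimony):
I: 2; II: 1; III: 2; IV: 1.
Total tree length = 6.

6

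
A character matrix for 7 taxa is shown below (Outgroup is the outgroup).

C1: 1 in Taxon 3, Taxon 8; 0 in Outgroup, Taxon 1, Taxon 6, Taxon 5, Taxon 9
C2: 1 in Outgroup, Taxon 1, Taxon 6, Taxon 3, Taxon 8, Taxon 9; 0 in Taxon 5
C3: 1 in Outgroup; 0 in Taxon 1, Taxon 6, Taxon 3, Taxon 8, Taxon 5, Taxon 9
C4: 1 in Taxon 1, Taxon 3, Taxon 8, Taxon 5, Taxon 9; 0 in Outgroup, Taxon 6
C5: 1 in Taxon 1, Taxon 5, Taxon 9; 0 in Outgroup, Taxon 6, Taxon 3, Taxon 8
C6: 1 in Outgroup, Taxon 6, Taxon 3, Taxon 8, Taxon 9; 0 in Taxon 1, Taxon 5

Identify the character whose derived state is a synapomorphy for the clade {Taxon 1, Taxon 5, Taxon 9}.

Character polarity is set by the outgroup: the derived state is whichever differs from the outgroup's state, so for C2, C3, C6 the derived state is '0', and for the remaining characters it is '1'.
C1: derived state '1' in Taxon 3 and Taxon 8 only — synapomorphy for {Taxon 3, Taxon 8}.
C2 (derived state '0') is unique to Taxon 5 (autapomorphy; uninformative for grouping).
C3 (derived state '0') is shared by all ingroup taxa — unites the whole ingroup.
C4: derived state '1' in Taxon 1, Taxon 3, Taxon 5, Taxon 8, and Taxon 9 only — synapomorphy for {Taxon 1, Taxon 3, Taxon 5, Taxon 8, Taxon 9}.
Only Taxon 1, Taxon 5, and Taxon 9 show the derived state '1' for C5, supporting them as a clade.
Only Taxon 1 and Taxon 5 show the derived state '0' for C6, supporting them as a clade.
Most parsimonious ingroup topology: (((Taxon 9,(Taxon 5,Taxon 1)),(Taxon 3,Taxon 8)),Taxon 6).
The clade {Taxon 1, Taxon 5, Taxon 9} is supported by C5: its derived state '1' occurs in exactly those taxa and in no other taxon (including the outgroup).

C5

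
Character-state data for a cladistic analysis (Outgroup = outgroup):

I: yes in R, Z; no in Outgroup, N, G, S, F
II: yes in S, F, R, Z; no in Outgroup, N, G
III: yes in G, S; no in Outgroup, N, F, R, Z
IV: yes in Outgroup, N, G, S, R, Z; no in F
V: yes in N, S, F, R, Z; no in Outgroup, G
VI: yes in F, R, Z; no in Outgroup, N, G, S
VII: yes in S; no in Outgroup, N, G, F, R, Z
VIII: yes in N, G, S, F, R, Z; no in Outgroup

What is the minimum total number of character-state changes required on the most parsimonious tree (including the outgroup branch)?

9

Character polarity is set by the outgroup: the derived state is whichever differs from the outgroup's state, so for IV the derived state is 'no', and for the remaining characters it is 'yes'.
Only R and Z show the derived state 'yes' for I, supporting them as a clade.
II (derived state 'yes') is shared by F, R, S, and Z — a synapomorphy uniting that clade.
III (state 'yes') occurs in G and S but conflicts with the nesting implied by the other characters — most parsimoniously interpreted as homoplasy.
IV (derived state 'no') is unique to F (autapomorphy; uninformative for grouping).
Only F, N, R, S, and Z show the derived state 'yes' for V, supporting them as a clade.
Only F, R, and Z show the derived state 'yes' for VI, supporting them as a clade.
VII (derived state 'yes') is unique to S (autapomorphy; uninformative for grouping).
VIII (derived state 'yes') is shared by all ingroup taxa — unites the whole ingroup.
Most parsimonious ingroup topology: ((N,(S,(F,(R,Z)))),G).
Changes per character on this tree: I: 1; II: 1; III: 2; IV: 1; V: 1; VI: 1; VII: 1; VIII: 1.
Total = 9.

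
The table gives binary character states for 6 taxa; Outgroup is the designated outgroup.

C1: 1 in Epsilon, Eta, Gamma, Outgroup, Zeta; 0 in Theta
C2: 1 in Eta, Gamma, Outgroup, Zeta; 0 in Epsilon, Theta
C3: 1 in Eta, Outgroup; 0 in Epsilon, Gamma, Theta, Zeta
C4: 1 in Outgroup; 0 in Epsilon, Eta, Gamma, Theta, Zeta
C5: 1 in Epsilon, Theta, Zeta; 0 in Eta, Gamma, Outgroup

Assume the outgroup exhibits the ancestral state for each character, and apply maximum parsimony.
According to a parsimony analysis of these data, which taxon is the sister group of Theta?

Character polarity is set by the outgroup: the derived state is whichever differs from the outgroup's state, so for C1, C2, C3, C4 the derived state is '0', and for the remaining characters it is '1'.
C1 (derived state '0') is unique to Theta (autapomorphy; uninformative for grouping).
Only Epsilon and Theta show the derived state '0' for C2, supporting them as a clade.
Only Epsilon, Gamma, Theta, and Zeta show the derived state '0' for C3, supporting them as a clade.
All ingroup taxa share the derived state '0' for C4; it defines the ingroup but does not resolve relationships within it.
Only Epsilon, Theta, and Zeta show the derived state '1' for C5, supporting them as a clade.
Most parsimonious ingroup topology: ((((Theta,Epsilon),Zeta),Gamma),Eta).
Theta and Epsilon form a cherry on this tree, so they are sister taxa.

Epsilon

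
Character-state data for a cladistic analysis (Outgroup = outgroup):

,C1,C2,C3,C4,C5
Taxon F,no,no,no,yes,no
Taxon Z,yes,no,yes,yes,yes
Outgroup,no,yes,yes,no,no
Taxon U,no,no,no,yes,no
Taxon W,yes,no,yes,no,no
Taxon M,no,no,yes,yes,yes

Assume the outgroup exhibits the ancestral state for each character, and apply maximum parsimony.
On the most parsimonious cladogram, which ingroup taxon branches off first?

Taxon W

Character polarity is set by the outgroup: the derived state is whichever differs from the outgroup's state, so for C2, C3 the derived state is 'no', and for the remaining characters it is 'yes'.
C1 groups Taxon W and Taxon Z, which is incompatible with the clades supported by the remaining characters; treating it as convergent (homoplasy) costs fewer steps than any alternative tree.
C2 (derived state 'no') is shared by all ingroup taxa — unites the whole ingroup.
Only Taxon F and Taxon U show the derived state 'no' for C3, supporting them as a clade.
C4 (derived state 'yes') is shared by Taxon F, Taxon M, Taxon U, and Taxon Z — a synapomorphy uniting that clade.
C5: derived state 'yes' in Taxon M and Taxon Z only — synapomorphy for {Taxon M, Taxon Z}.
Most parsimonious ingroup topology: (((Taxon Z,Taxon M),(Taxon U,Taxon F)),Taxon W).
Taxon W is sister to the clade containing all other ingroup taxa, so it is the earliest-diverging (most basal) ingroup lineage.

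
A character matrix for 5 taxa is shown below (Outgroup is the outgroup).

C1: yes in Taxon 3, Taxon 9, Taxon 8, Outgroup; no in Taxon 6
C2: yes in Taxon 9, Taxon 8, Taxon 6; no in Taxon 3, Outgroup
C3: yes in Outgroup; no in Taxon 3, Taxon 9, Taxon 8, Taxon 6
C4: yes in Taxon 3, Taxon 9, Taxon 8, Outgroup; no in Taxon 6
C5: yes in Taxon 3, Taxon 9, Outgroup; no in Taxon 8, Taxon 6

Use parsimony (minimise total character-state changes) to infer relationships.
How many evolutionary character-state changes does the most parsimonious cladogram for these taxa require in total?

5

Character polarity is set by the outgroup: the derived state is whichever differs from the outgroup's state, so for C1, C3, C4, C5 the derived state is 'no', and for the remaining characters it is 'yes'.
C1: derived state 'no' in Taxon 6 only — an autapomorphy, so it tells us nothing about relationships among taxa.
C2 (derived state 'yes') is shared by Taxon 6, Taxon 8, and Taxon 9 — a synapomorphy uniting that clade.
All ingroup taxa share the derived state 'no' for C3; it defines the ingroup but does not resolve relationships within it.
C4 (derived state 'no') is unique to Taxon 6 (autapomorphy; uninformative for grouping).
C5 (derived state 'no') is shared by Taxon 6 and Taxon 8 — a synapomorphy uniting that clade.
Most parsimonious ingroup topology: ((Taxon 9,(Taxon 6,Taxon 8)),Taxon 3).
Changes per character on this tree: C1: 1; C2: 1; C3: 1; C4: 1; C5: 1.
Total = 5.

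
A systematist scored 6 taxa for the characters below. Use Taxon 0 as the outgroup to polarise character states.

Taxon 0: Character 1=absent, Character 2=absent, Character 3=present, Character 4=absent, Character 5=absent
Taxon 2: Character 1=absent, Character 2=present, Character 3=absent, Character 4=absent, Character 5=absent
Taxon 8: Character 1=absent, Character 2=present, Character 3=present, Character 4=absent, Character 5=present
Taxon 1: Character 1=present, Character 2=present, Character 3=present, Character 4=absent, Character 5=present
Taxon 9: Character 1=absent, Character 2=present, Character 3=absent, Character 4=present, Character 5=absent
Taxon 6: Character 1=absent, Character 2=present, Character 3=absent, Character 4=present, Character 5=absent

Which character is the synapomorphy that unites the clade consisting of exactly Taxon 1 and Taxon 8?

Character polarity is set by the outgroup: the derived state is whichever differs from the outgroup's state, so for Character 3 the derived state is 'absent', and for the remaining characters it is 'present'.
Character 1 (derived state 'present') is unique to Taxon 1 (autapomorphy; uninformative for grouping).
All ingroup taxa share the derived state 'present' for Character 2; it defines the ingroup but does not resolve relationships within it.
Only Taxon 2, Taxon 6, and Taxon 9 show the derived state 'absent' for Character 3, supporting them as a clade.
Only Taxon 6 and Taxon 9 show the derived state 'present' for Character 4, supporting them as a clade.
Character 5: derived state 'present' in Taxon 1 and Taxon 8 only — synapomorphy for {Taxon 1, Taxon 8}.
Most parsimonious ingroup topology: ((Taxon 2,(Taxon 9,Taxon 6)),(Taxon 8,Taxon 1)).
The clade {Taxon 1, Taxon 8} is supported by Character 5: its derived state 'present' occurs in exactly those taxa and in no other taxon (including the outgroup).

Character 5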